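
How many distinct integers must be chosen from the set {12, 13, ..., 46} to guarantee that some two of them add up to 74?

A set avoiding the sum 74 can contain at most one of each pair {x, 74−x}, plus the 17 elements whose complement lies outside the range or equal to its own complement.
The integers 12, …, 37 (26 of them) are such a set: any two sum to at least 12+13 = 25 and at most 36+37 = 73 < 74.
Pigeonhole: any 27th integer completes one of the 9 pairs, so 27 choices force a sum of 74.

27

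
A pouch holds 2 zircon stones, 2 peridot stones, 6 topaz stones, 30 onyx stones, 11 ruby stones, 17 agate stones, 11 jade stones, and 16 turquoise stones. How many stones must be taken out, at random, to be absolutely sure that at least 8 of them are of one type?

46

By the pigeonhole principle, the 8 types are the holes; the stones drawn are the pigeons.
To avoid 8 of any one type, the worst case takes at most 7 of each type, or every stone of a type that has fewer than 7.
That gives 2 + 2 + 6 + 7 + 7 + 7 + 7 + 7 = 45 stones with no type reaching 8.
The next stone forces some type to 8, so 45 + 1 = 46.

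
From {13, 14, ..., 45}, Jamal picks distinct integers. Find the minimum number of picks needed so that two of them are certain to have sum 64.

Two chosen integers sum to 64 exactly when both halves of some pair {x, 64−x} with 19 ≤ x ≤ 64−x ≤ 45 are chosen — 13 such pairs.
The remaining 7 elements (those with no distinct partner in range) can never complete a 64-sum, so the worst case takes all of them and one from each pair: 7 + 13 = 20.
The 21st integer has to be the second member of some pair, so 20 + 1 = 21.

21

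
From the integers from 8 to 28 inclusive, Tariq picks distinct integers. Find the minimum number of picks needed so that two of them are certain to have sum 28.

A set avoiding the sum 28 can contain at most one of each pair {x, 28−x}, plus the 9 elements whose complement lies outside the range or equal to its own complement.
The integers 14, …, 28 (15 of them) are such a set: any two sum to at least 14+15 = 29 > 28.
Pigeonhole: any 16th integer completes one of the 6 pairs, so 16 choices force a sum of 28.

16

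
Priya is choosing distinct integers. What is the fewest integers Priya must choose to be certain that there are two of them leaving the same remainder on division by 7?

8

The 7 residue classes mod 7 are the pigeonholes.
With 7 integers one could put 1 in each residue class and have no class reach 2.
The 8th integer pushes some class to 2, so 7·1 + 1 = 8.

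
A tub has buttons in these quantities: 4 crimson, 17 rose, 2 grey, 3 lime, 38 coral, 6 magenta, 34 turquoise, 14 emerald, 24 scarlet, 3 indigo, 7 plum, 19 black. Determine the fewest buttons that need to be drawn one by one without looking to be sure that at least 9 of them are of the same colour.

74

By the pigeonhole principle, the 12 colours are the holes; the buttons drawn are the pigeons.
To avoid 9 of any one colour, the worst case takes at most 8 of each colour, or every button of a colour that has fewer than 8.
That gives 4 + 8 + 2 + 3 + 8 + 6 + 8 + 8 + 8 + 3 + 7 + 8 = 73 buttons with no colour reaching 9.
The next button forces some colour to 9, so 73 + 1 = 74.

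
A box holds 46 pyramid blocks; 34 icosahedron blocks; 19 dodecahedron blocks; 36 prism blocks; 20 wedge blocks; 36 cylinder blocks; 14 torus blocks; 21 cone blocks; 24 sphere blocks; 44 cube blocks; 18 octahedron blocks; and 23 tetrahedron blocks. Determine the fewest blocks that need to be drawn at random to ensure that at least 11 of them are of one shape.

121

Pigeonhole: put each drawn block into a box by shape. The largest draw with every box below 11 takes min(count, 10) from each shape.
Σ min(cᵢ, 10) = 10 + 10 + 10 + 10 + 10 + 10 + 10 + 10 + 10 + 10 + 10 + 10 = 120.
Draw number 120 + 1 = 121 must push one box to 11.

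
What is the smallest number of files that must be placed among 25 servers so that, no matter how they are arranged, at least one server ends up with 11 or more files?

251

With 250 files one could put exactly 10 in each of the 25 servers, and no server would reach 11.
One more file must land in a server that already has 10, giving it 11.
So 25 × 10 + 1 = 251 files are required.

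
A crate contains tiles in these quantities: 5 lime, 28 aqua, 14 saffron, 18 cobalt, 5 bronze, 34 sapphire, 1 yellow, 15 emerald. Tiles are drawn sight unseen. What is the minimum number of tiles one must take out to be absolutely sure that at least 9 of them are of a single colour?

52

By pigeonhole, the 8 colours are the holes; the tiles drawn are the pigeons.
To avoid 9 of any one colour, the worst case takes at most 8 of each colour, or every tile of a colour that has fewer than 8.
That gives 5 + 8 + 8 + 8 + 5 + 8 + 1 + 8 = 51 tiles with no colour reaching 9.
The next tile forces some colour to 9, so 51 + 1 = 52.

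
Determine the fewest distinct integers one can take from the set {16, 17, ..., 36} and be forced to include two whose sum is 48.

Two chosen integers sum to 48 exactly when both halves of some pair {x, 48−x} with 16 ≤ x ≤ 48−x ≤ 32 are chosen — 8 such pairs.
The remaining 5 elements (those with no distinct partner in range) can never complete a 48-sum, so the worst case takes all of them and one from each pair: 5 + 8 = 13.
The 14th integer has to be the second member of some pair, so 13 + 1 = 14.

14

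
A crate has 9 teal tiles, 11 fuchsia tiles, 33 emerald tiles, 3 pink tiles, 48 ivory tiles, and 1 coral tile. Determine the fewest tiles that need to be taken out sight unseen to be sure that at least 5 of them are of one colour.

By pigeonhole, the 6 colours are the holes; the tiles drawn are the pigeons.
To avoid 5 of any one colour, the worst case takes at most 4 of each colour, or every tile of a colour that has fewer than 4.
That gives 4 + 4 + 4 + 3 + 4 + 1 = 20 tiles with no colour reaching 5.
The next tile forces some colour to 5, so 20 + 1 = 21.

21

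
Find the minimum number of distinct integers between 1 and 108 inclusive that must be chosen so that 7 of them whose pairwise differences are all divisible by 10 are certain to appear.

61

Integers whose pairwise differences are multiples of 10 are exactly those sharing a remainder mod 10. By pigeonhole, the 10 residue classes mod 10 are the pigeonholes.
With 60 integers one could put 6 in each residue class and have no class reach 7.
The 61st integer pushes some class to 7, so 10·6 + 1 = 61.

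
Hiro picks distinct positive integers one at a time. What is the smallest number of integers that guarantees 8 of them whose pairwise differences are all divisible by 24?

169

Integers whose pairwise differences are multiples of 24 are exactly those sharing a remainder mod 24. Pigeonhole: the 24 residue classes mod 24 are the pigeonholes.
With 168 integers one could put 7 in each residue class and have no class reach 8.
The 169th integer pushes some class to 8, so 24·7 + 1 = 169.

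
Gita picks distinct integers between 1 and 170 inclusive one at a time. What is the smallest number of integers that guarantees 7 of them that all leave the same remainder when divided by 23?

The 23 residue classes mod 23 are the pigeonholes.
With 138 integers one could put 6 in each residue class and have no class reach 7.
The 139th integer pushes some class to 7, so 23·6 + 1 = 139.

139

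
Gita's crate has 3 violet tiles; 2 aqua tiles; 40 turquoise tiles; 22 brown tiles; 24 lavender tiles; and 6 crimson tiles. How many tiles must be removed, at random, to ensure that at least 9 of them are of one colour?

An adversary could hand out at most 8 tiles per colour (violet, aqua, crimson run out sooner): 3 + 2 + 8 + 8 + 8 + 6 = 35 tiles and still no colour has 9.
By pigeonhole, one more tile lands in a colour already at 8, so 36 draws are enough and 35 are not.

36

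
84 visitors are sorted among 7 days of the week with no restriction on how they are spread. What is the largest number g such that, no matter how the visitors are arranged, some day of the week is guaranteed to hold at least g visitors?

By pigeonhole, the 7 days of the week are the holes and the 84 visitors are the pigeons.
If every day of the week held at most 11 visitors, the total would be at most 7 × 11 = 77, which is less than 84.
So some day of the week holds at least ⌈84/7⌉ = 12 visitors.

12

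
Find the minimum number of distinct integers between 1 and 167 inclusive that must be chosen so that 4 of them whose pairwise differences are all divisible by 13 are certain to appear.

Integers whose pairwise differences are multiples of 13 are exactly those sharing a remainder mod 13. The 13 residue classes mod 13 are the pigeonholes.
With 39 integers one could put 3 in each residue class and have no class reach 4.
The 40th integer pushes some class to 4, so 13·3 + 1 = 40.

40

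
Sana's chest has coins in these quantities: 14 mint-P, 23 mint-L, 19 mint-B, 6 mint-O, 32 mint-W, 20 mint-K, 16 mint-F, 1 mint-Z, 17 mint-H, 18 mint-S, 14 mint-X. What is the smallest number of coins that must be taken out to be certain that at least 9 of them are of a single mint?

80

Put each drawn coin into a box by mint. The largest draw with every box below 9 takes min(count, 8) from each mint; mints with fewer than 8 contribute all they have.
Σ min(cᵢ, 8) = 8 + 8 + 8 + 6 + 8 + 8 + 8 + 1 + 8 + 8 + 8 = 79.
Draw number 79 + 1 = 80 must push one box to 9.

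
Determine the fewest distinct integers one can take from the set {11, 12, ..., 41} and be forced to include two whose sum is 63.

22

A set avoiding the sum 63 can contain at most one of each pair {x, 63−x}, plus the 11 elements whose complement lies outside the range.
The integers 11, …, 31 (21 of them) are such a set: any two sum to at least 11+12 = 23 and at most 30+31 = 61 < 63.
Any 22nd integer completes one of the 10 pairs, so 22 choices force a sum of 63.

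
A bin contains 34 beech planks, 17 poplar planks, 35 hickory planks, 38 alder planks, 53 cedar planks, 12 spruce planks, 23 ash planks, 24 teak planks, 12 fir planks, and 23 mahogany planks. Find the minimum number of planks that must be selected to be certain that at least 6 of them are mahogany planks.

In the worst case for collecting mahogany planks, every non-mahogany plank comes out first.
There are 34 + 17 + 35 + 38 + 53 + 12 + 23 + 24 + 12 = 248 non-mahogany planks altogether.
After those, each further plank must be mahogany, so 248 + 6 = 254 draws guarantee 6 mahogany planks.

254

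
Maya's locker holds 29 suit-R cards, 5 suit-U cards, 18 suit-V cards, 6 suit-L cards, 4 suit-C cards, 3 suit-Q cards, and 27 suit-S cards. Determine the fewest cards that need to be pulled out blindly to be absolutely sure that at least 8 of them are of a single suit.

40

An adversary could hand out at most 7 cards per suit (4 suits run out sooner): 7 + 5 + 7 + 6 + 4 + 3 + 7 = 39 cards and still no suit has 8.
One more card lands in a suit already at 7, so 40 draws are enough and 39 are not.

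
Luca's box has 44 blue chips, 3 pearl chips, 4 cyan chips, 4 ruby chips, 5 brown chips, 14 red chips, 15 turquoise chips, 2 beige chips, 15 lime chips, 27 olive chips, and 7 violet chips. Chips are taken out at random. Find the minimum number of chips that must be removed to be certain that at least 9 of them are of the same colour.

66

An adversary could hand out at most 8 chips per colour (6 colours run out sooner): 8 + 3 + 4 + 4 + 5 + 8 + 8 + 2 + 8 + 8 + 7 = 65 chips and still no colour has 9.
Pigeonhole: one more chip lands in a colour already at 8, so 66 draws are enough and 65 are not.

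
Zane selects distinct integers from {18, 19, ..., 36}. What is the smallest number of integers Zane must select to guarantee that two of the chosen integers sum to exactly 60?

Two chosen integers sum to 60 exactly when both halves of some pair {x, 60−x} with 24 ≤ x ≤ 60−x ≤ 36 are chosen — 6 such pairs.
The remaining 7 elements (those with no distinct partner in range) can never complete a 60-sum, so the worst case takes all of them and one from each pair: 7 + 6 = 13.
Pigeonhole: the 14th integer has to be the second member of some pair, so 13 + 1 = 14.

14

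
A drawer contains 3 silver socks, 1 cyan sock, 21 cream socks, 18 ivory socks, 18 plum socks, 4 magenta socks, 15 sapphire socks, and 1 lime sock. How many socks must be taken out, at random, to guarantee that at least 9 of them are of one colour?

An adversary could hand out at most 8 socks per colour (4 colours run out sooner): 3 + 1 + 8 + 8 + 8 + 4 + 8 + 1 = 41 socks and still no colour has 9.
By pigeonhole, one more sock lands in a colour already at 8, so 42 draws are enough and 41 are not.

42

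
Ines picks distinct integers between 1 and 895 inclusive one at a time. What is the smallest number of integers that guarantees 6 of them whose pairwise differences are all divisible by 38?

191

Integers whose pairwise differences are multiples of 38 are exactly those sharing a remainder mod 38. The 38 residue classes mod 38 are the pigeonholes.
With 190 integers one could put 5 in each residue class and have no class reach 6.
The 191st integer pushes some class to 6, so 38·5 + 1 = 191.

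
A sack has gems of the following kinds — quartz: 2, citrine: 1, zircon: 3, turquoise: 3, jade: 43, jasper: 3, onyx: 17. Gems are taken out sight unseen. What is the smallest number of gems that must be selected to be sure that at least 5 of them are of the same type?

21

An adversary could hand out at most 4 gems per type (5 types run out sooner): 2 + 1 + 3 + 3 + 4 + 3 + 4 = 20 gems and still no type has 5.
By the pigeonhole principle, one more gem lands in a type already at 4, so 21 draws are enough and 20 are not.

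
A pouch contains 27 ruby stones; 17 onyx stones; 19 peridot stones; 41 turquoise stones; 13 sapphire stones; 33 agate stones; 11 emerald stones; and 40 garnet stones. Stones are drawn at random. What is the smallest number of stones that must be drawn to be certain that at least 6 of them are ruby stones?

In the worst case for collecting ruby stones, every non-ruby stone comes out first.
There are 17 + 19 + 41 + 13 + 33 + 11 + 40 = 174 non-ruby stones altogether.
After those, each further stone must be ruby, so 174 + 6 = 180 draws guarantee 6 ruby stones.

180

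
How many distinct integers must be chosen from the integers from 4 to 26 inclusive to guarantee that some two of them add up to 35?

A set avoiding the sum 35 can contain at most one of each pair {x, 35−x}, plus the 5 elements whose complement lies outside the range.
The integers 4, …, 17 (14 of them) are such a set: any two sum to at least 4+5 = 9 and at most 16+17 = 33 < 35.
Any 15th integer completes one of the 9 pairs, so 15 choices force a sum of 35.

15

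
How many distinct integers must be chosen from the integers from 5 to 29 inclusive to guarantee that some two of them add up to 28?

17

Two chosen integers sum to 28 exactly when both halves of some pair {x, 28−x} with 5 ≤ x ≤ 28−x ≤ 23 are chosen — 9 such pairs.
The remaining 7 elements (those with no distinct partner in range) can never complete a 28-sum, so the worst case takes all of them and one from each pair: 7 + 9 = 16.
Pigeonhole: the 17th integer has to be the second member of some pair, so 16 + 1 = 17.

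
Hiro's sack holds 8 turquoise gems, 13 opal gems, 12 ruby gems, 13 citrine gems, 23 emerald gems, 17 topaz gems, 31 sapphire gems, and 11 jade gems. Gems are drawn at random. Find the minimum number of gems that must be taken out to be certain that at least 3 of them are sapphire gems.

In the worst case for collecting sapphire gems, every non-sapphire gem comes out first.
There are 8 + 13 + 12 + 13 + 23 + 17 + 11 = 97 non-sapphire gems altogether.
After those, each further gem must be sapphire, so 97 + 3 = 100 draws guarantee 3 sapphire gems.

100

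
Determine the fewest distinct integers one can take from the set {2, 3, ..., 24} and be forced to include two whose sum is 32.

16

A set avoiding the sum 32 can contain at most one of each pair {x, 32−x}, plus the 7 elements whose complement lies outside the range or equal to its own complement.
The integers 2, …, 16 (15 of them) are such a set: any two sum to at least 2+3 = 5 and at most 15+16 = 31 < 32.
By pigeonhole, any 16th integer completes one of the 8 pairs, so 16 choices force a sum of 32.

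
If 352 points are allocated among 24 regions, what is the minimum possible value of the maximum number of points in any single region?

By pigeonhole, the 24 regions are the holes and the 352 points are the pigeons.
If every region held at most 14 points, the total would be at most 24 × 14 = 336, which is less than 352.
So some region holds at least ⌈352/24⌉ = 15 points.

15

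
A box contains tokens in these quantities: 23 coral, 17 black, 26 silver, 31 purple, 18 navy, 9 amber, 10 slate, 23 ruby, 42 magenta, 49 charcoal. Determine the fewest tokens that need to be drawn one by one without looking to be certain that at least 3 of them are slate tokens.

In the worst case for collecting slate tokens, every non-slate token comes out first.
There are 23 + 17 + 26 + 31 + 18 + 9 + 23 + 42 + 49 = 238 non-slate tokens altogether.
After those, each further token must be slate, so 238 + 3 = 241 draws guarantee 3 slate tokens.

241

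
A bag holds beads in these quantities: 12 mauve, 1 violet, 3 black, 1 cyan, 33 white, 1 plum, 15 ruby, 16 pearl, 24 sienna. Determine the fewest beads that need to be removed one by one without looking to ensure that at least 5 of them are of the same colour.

27

The 9 colours are the holes; the beads drawn are the pigeons.
To avoid 5 of any one colour, the worst case takes at most 4 of each colour, or every bead of a colour that has fewer than 4.
That gives 4 + 1 + 3 + 1 + 4 + 1 + 4 + 4 + 4 = 26 beads with no colour reaching 5.
The next bead forces some colour to 5, so 26 + 1 = 27.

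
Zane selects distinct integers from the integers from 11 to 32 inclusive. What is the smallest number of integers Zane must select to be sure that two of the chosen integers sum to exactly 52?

17

Two chosen integers sum to 52 exactly when both halves of some pair {x, 52−x} with 20 ≤ x ≤ 52−x ≤ 32 are chosen — 6 such pairs.
The remaining 10 elements (those with no distinct partner in range) can never complete a 52-sum, so the worst case takes all of them and one from each pair: 10 + 6 = 16.
The 17th integer has to be the second member of some pair, so 16 + 1 = 17.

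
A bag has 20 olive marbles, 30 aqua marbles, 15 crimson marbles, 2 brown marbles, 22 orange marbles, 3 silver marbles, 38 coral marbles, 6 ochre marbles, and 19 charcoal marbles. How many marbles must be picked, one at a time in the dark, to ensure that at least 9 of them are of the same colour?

60

An adversary could hand out at most 8 marbles per colour (brown, silver, ochre run out sooner): 8 + 8 + 8 + 2 + 8 + 3 + 8 + 6 + 8 = 59 marbles and still no colour has 9.
One more marble lands in a colour already at 8, so 60 draws are enough and 59 are not.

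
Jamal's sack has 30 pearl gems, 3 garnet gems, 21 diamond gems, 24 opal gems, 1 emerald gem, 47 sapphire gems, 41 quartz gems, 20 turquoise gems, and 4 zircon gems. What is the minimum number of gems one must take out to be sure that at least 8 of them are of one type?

51

Put each drawn gem into a box by type. The largest draw with every box below 8 takes min(count, 7) from each type; types with fewer than 7 contribute all they have.
Σ min(cᵢ, 7) = 7 + 3 + 7 + 7 + 1 + 7 + 7 + 7 + 4 = 50.
Draw number 50 + 1 = 51 must push one box to 8.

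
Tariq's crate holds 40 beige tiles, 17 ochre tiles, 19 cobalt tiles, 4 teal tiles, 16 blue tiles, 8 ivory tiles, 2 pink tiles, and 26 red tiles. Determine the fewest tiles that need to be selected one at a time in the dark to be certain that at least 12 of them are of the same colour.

An adversary could hand out at most 11 tiles per colour (teal, ivory, pink run out sooner): 11 + 11 + 11 + 4 + 11 + 8 + 2 + 11 = 69 tiles and still no colour has 12.
Pigeonhole: one more tile lands in a colour already at 11, so 70 draws are enough and 69 are not.

70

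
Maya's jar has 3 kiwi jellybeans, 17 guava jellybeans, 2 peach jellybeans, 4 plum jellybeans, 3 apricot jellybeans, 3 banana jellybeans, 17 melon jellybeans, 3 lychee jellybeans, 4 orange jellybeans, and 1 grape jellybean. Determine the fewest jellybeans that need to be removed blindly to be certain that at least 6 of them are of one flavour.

34

Pigeonhole: the 10 flavours are the holes; the jellybeans drawn are the pigeons.
To avoid 6 of any one flavour, the worst case takes at most 5 of each flavour, or every jellybean of a flavour that has fewer than 5.
That gives 3 + 5 + 2 + 4 + 3 + 3 + 5 + 3 + 4 + 1 = 33 jellybeans with no flavour reaching 6.
The next jellybean forces some flavour to 6, so 33 + 1 = 34.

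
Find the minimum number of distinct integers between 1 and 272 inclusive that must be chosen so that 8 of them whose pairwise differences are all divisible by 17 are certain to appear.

Integers whose pairwise differences are multiples of 17 are exactly those sharing a remainder mod 17. The 17 residue classes mod 17 are the pigeonholes.
With 119 integers one could put 7 in each residue class and have no class reach 8.
The 120th integer pushes some class to 8, so 17·7 + 1 = 120.

120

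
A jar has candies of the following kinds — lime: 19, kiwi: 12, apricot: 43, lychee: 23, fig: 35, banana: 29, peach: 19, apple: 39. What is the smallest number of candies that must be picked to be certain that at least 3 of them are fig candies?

In the worst case for collecting fig candies, every non-fig candy comes out first.
There are 19 + 12 + 43 + 23 + 29 + 19 + 39 = 184 non-fig candies altogether.
After those, each further candy must be fig, so 184 + 3 = 187 draws guarantee 3 fig candies.

187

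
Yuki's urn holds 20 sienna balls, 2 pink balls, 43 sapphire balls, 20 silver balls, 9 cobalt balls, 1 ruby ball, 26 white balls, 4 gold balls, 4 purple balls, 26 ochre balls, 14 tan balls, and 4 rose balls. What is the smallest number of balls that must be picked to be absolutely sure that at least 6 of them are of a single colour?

51

An adversary could hand out at most 5 balls per colour (5 colours run out sooner): 5 + 2 + 5 + 5 + 5 + 1 + 5 + 4 + 4 + 5 + 5 + 4 = 50 balls and still no colour has 6.
One more ball lands in a colour already at 5, so 51 draws are enough and 50 are not.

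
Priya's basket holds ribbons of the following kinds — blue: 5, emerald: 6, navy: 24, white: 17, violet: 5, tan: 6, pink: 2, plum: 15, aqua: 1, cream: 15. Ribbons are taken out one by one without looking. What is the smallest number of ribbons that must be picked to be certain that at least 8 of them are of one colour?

An adversary could hand out at most 7 ribbons per colour (6 colours run out sooner): 5 + 6 + 7 + 7 + 5 + 6 + 2 + 7 + 1 + 7 = 53 ribbons and still no colour has 8.
One more ribbon lands in a colour already at 7, so 54 draws are enough and 53 are not.

54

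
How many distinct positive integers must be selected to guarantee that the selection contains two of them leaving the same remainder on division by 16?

17

By pigeonhole, the 16 residue classes mod 16 are the pigeonholes.
With 16 integers one could put 1 in each residue class and have no class reach 2.
The 17th integer pushes some class to 2, so 16·1 + 1 = 17.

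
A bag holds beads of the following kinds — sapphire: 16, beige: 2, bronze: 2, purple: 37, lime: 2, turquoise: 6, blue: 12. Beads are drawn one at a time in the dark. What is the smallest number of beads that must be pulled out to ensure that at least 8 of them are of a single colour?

34

An adversary could hand out at most 7 beads per colour (4 colours run out sooner): 7 + 2 + 2 + 7 + 2 + 6 + 7 = 33 beads and still no colour has 8.
One more bead lands in a colour already at 7, so 34 draws are enough and 33 are not.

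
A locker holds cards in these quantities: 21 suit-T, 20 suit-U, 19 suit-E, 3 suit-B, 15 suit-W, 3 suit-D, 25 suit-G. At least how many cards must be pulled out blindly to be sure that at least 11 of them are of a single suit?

By the pigeonhole principle, the 7 suits are the holes; the cards drawn are the pigeons.
To avoid 11 of any one suit, the worst case takes at most 10 of each suit, or every card of a suit that has fewer than 10.
That gives 10 + 10 + 10 + 3 + 10 + 3 + 10 = 56 cards with no suit reaching 11.
The next card forces some suit to 11, so 56 + 1 = 57.

57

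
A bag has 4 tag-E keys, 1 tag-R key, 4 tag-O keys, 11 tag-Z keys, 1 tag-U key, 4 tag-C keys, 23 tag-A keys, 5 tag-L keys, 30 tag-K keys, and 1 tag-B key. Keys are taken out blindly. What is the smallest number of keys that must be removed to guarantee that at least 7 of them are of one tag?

39

By the pigeonhole principle, the 10 tags are the holes; the keys drawn are the pigeons.
To avoid 7 of any one tag, the worst case takes at most 6 of each tag, or every key of a tag that has fewer than 6.
That gives 4 + 1 + 4 + 6 + 1 + 4 + 6 + 5 + 6 + 1 = 38 keys with no tag reaching 7.
The next key forces some tag to 7, so 38 + 1 = 39.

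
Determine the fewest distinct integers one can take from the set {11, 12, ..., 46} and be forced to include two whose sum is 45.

A set avoiding the sum 45 can contain at most one of each pair {x, 45−x}, plus the 12 elements whose complement lies outside the range.
The integers 23, …, 46 (24 of them) are such a set: any two sum to at least 23+24 = 47 > 45.
Any 25th integer completes one of the 12 pairs, so 25 choices force a sum of 45.

25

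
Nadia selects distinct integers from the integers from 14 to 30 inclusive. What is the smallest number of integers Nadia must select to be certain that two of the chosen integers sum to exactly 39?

12

Group the elements by complementary pair {x, 39−x}: {14,25}, {15,24}, {16,23}, …, giving 6 two-element pairs and 5 integers whose partner 39−x falls outside [14,30].
Treating each of those 11 groups as a pigeonhole, one can pick one integer per group — 11 integers — with no two summing to 39.
The 12th integer lands in an occupied pair, forcing a sum of 39.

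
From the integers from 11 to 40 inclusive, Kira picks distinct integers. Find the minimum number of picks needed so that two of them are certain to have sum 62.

22

Two chosen integers sum to 62 exactly when both halves of some pair {x, 62−x} with 22 ≤ x ≤ 62−x ≤ 40 are chosen — 9 such pairs.
The remaining 12 elements (those with no distinct partner in range) can never complete a 62-sum, so the worst case takes all of them and one from each pair: 12 + 9 = 21.
By the pigeonhole principle, the 22nd integer has to be the second member of some pair, so 21 + 1 = 22.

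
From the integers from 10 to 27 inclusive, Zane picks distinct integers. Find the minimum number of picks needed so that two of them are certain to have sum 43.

Group the elements by complementary pair {x, 43−x}: {16,27}, {17,26}, {18,25}, …, giving 6 two-element pairs and 6 integers whose partner 43−x falls outside [10,27].
Pigeonhole: treating each of those 12 groups as a pigeonhole, one can pick one integer per group — 12 integers — with no two summing to 43.
The 13th integer lands in an occupied pair, forcing a sum of 43.

13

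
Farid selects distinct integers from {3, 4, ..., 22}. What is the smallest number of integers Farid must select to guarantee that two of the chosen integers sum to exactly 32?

Two chosen integers sum to 32 exactly when both halves of some pair {x, 32−x} with 10 ≤ x ≤ 32−x ≤ 22 are chosen — 6 such pairs.
The remaining 8 elements (those with no distinct partner in range) can never complete a 32-sum, so the worst case takes all of them and one from each pair: 8 + 6 = 14.
By the pigeonhole principle, the 15th integer has to be the second member of some pair, so 14 + 1 = 15.

15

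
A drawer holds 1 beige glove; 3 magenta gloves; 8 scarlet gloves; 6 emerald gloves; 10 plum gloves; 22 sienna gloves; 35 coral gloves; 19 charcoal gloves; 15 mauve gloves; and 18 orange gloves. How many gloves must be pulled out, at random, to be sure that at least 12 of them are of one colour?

84

An adversary could hand out at most 11 gloves per colour (5 colours run out sooner): 1 + 3 + 8 + 6 + 10 + 11 + 11 + 11 + 11 + 11 = 83 gloves and still no colour has 12.
By the pigeonhole principle, one more glove lands in a colour already at 11, so 84 draws are enough and 83 are not.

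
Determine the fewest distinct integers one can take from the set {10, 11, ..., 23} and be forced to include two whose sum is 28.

11

Group the elements by complementary pair {x, 28−x}: {10,18}, {11,17}, {12,16}, …, giving 4 two-element pairs, the single value 14 (it cannot pair with itself since the integers are distinct), and 5 integers whose partner 28−x falls outside [10,23].
By pigeonhole, treating each of those 10 groups as a pigeonhole, one can pick one integer per group — 10 integers — with no two summing to 28.
The 11th integer lands in an occupied pair, forcing a sum of 28.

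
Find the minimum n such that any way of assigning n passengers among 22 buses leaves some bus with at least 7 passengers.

133

With 132 passengers one could put exactly 6 in each of the 22 buses, and no bus would reach 7.
By pigeonhole, one more passenger must land in a bus that already has 6, giving it 7.
So 22 × 6 + 1 = 133 passengers are required.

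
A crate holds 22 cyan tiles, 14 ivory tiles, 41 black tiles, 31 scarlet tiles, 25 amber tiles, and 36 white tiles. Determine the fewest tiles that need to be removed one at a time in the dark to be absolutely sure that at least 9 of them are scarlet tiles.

In the worst case for collecting scarlet tiles, every non-scarlet tile comes out first.
There are 22 + 14 + 41 + 25 + 36 = 138 non-scarlet tiles altogether.
After those, each further tile must be scarlet, so 138 + 9 = 147 draws guarantee 9 scarlet tiles.

147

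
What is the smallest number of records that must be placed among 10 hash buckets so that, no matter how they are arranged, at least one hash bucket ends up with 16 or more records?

With 150 records one could put exactly 15 in each of the 10 hash buckets, and no hash bucket would reach 16.
One more record must land in a hash bucket that already has 15, giving it 16.
So 10 × 15 + 1 = 151 records are required.

151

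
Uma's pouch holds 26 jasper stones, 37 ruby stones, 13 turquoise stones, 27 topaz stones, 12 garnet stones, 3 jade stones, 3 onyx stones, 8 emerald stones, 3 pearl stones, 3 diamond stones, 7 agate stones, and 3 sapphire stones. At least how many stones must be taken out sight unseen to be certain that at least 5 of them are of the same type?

Put each drawn stone into a box by type. The largest draw with every box below 5 takes min(count, 4) from each type; types with fewer than 4 contribute all they have.
Σ min(cᵢ, 4) = 4 + 4 + 4 + 4 + 4 + 3 + 3 + 4 + 3 + 3 + 4 + 3 = 43.
Draw number 43 + 1 = 44 must push one box to 5.

44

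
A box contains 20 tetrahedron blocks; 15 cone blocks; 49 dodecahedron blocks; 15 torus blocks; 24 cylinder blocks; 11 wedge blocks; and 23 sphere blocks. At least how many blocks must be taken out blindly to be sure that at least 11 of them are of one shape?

By the pigeonhole principle, put each drawn block into a box by shape. The largest draw with every box below 11 takes min(count, 10) from each shape.
Σ min(cᵢ, 10) = 10 + 10 + 10 + 10 + 10 + 10 + 10 = 70.
Draw number 70 + 1 = 71 must push one box to 11.

71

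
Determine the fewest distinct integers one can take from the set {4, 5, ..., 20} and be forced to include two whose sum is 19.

A set avoiding the sum 19 can contain at most one of each pair {x, 19−x}, plus the 5 elements whose complement lies outside the range.
The integers 10, …, 20 (11 of them) are such a set: any two sum to at least 10+11 = 21 > 19.
By the pigeonhole principle, any 12th integer completes one of the 6 pairs, so 12 choices force a sum of 19.

12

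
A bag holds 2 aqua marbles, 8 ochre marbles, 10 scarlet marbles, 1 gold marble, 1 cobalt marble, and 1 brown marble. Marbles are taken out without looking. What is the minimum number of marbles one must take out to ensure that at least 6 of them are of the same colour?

Put each drawn marble into a box by colour. The largest draw with every box below 6 takes min(count, 5) from each colour; colours with fewer than 5 contribute all they have.
Σ min(cᵢ, 5) = 2 + 5 + 5 + 1 + 1 + 1 = 15.
Draw number 15 + 1 = 16 must push one box to 6.

16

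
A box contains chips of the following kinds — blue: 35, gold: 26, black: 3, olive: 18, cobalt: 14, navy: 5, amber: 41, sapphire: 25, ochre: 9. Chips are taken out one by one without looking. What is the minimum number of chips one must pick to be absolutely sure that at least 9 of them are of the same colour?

Put each drawn chip into a box by colour. The largest draw with every box below 9 takes min(count, 8) from each colour; colours with fewer than 8 contribute all they have.
Σ min(cᵢ, 8) = 8 + 8 + 3 + 8 + 8 + 5 + 8 + 8 + 8 = 64.
Draw number 64 + 1 = 65 must push one box to 9.

65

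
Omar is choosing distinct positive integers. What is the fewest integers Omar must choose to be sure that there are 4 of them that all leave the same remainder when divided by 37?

112

By pigeonhole, the 37 residue classes mod 37 are the pigeonholes.
With 111 integers one could put 3 in each residue class and have no class reach 4.
The 112th integer pushes some class to 4, so 37·3 + 1 = 112.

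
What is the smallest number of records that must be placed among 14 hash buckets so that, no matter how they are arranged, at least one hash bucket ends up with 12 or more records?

With 154 records one could put exactly 11 in each of the 14 hash buckets, and no hash bucket would reach 12.
One more record must land in a hash bucket that already has 11, giving it 12.
So 14 × 11 + 1 = 155 records are required.

155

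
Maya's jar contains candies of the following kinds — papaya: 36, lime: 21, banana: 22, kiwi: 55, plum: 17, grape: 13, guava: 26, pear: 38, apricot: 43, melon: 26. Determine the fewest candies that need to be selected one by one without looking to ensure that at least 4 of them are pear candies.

263

In the worst case for collecting pear candies, every non-pear candy comes out first.
There are 36 + 21 + 22 + 55 + 17 + 13 + 26 + 43 + 26 = 259 non-pear candies altogether.
After those, each further candy must be pear, so 259 + 4 = 263 draws guarantee 4 pear candies.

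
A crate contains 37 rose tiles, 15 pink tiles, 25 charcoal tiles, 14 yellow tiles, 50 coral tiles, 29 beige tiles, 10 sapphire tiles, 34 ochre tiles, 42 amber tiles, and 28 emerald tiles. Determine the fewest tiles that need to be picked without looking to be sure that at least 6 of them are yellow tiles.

276

In the worst case for collecting yellow tiles, every non-yellow tile comes out first.
There are 37 + 15 + 25 + 50 + 29 + 10 + 34 + 42 + 28 = 270 non-yellow tiles altogether.
After those, each further tile must be yellow, so 270 + 6 = 276 draws guarantee 6 yellow tiles.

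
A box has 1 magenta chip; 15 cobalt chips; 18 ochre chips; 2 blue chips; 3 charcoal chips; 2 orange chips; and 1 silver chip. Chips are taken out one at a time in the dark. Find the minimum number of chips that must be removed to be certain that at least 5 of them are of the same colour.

18

An adversary could hand out at most 4 chips per colour (5 colours run out sooner): 1 + 4 + 4 + 2 + 3 + 2 + 1 = 17 chips and still no colour has 5.
Pigeonhole: one more chip lands in a colour already at 4, so 18 draws are enough and 17 are not.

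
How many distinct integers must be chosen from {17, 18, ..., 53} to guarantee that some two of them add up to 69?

Two chosen integers sum to 69 exactly when both halves of some pair {x, 69−x} with 17 ≤ x ≤ 69−x ≤ 52 are chosen — 18 such pairs.
The remaining 1 element (those with no distinct partner in range) can never complete a 69-sum, so the worst case takes all of them and one from each pair: 1 + 18 = 19.
By pigeonhole, the 20th integer has to be the second member of some pair, so 19 + 1 = 20.

20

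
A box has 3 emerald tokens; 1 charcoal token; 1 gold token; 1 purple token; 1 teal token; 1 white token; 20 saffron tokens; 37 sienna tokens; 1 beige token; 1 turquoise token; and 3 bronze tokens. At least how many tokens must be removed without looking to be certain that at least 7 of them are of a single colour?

26

An adversary could hand out at most 6 tokens per colour (9 colours run out sooner): 3 + 1 + 1 + 1 + 1 + 1 + 6 + 6 + 1 + 1 + 3 = 25 tokens and still no colour has 7.
By pigeonhole, one more token lands in a colour already at 6, so 26 draws are enough and 25 are not.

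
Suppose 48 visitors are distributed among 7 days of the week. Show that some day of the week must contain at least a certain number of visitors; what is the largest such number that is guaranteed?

7

Pigeonhole: the 7 days of the week are the holes and the 48 visitors are the pigeons.
If every day of the week held at most 6 visitors, the total would be at most 7 × 6 = 42, which is less than 48.
So some day of the week holds at least ⌈48/7⌉ = 7 visitors.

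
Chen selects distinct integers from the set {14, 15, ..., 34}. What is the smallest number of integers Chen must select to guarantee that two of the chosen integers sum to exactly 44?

A set avoiding the sum 44 can contain at most one of each pair {x, 44−x}, plus the 5 elements whose complement lies outside the range or equal to its own complement.
The integers 22, …, 34 (13 of them) are such a set: any two sum to at least 22+23 = 45 > 44.
Any 14th integer completes one of the 8 pairs, so 14 choices force a sum of 44.

14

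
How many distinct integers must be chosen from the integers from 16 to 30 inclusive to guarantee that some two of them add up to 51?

Group the elements by complementary pair {x, 51−x}: {21,30}, {22,29}, {23,28}, …, giving 5 two-element pairs and 5 integers whose partner 51−x falls outside [16,30].
By the pigeonhole principle, treating each of those 10 groups as a pigeonhole, one can pick one integer per group — 10 integers — with no two summing to 51.
The 11th integer lands in an occupied pair, forcing a sum of 51.

11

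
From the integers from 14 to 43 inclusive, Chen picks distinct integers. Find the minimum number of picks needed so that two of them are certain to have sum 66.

Group the elements by complementary pair {x, 66−x}: {23,43}, {24,42}, {25,41}, …, giving 10 two-element pairs, the single value 33 (it cannot pair with itself since the integers are distinct), and 9 integers whose partner 66−x falls outside [14,43].
By the pigeonhole principle, treating each of those 20 groups as a pigeonhole, one can pick one integer per group — 20 integers — with no two summing to 66.
The 21st integer lands in an occupied pair, forcing a sum of 66.

21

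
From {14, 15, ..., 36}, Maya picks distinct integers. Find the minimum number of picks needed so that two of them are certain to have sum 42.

A set avoiding the sum 42 can contain at most one of each pair {x, 42−x}, plus the 9 elements whose complement lies outside the range or equal to its own complement.
The integers 21, …, 36 (16 of them) are such a set: any two sum to at least 21+22 = 43 > 42.
Any 17th integer completes one of the 7 pairs, so 17 choices force a sum of 42.

17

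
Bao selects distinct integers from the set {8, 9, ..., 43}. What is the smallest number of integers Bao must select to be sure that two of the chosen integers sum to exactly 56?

22

Group the elements by complementary pair {x, 56−x}: {13,43}, {14,42}, {15,41}, …, giving 15 two-element pairs, the single value 28 (it cannot pair with itself since the integers are distinct), and 5 integers whose partner 56−x falls outside [8,43].
Treating each of those 21 groups as a pigeonhole, one can pick one integer per group — 21 integers — with no two summing to 56.
The 22nd integer lands in an occupied pair, forcing a sum of 56.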